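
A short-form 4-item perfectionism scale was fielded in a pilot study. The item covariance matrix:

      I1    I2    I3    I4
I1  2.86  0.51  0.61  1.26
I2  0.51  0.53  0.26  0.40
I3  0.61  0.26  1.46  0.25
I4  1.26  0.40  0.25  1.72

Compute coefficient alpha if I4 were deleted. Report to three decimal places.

coefficient alpha = 0.544

Remaining items: I1, I2, I3 (k = 3).
Σσ²ᵢ = 2.86 + 0.53 + 1.46 = 4.85
σ²_T = 4.85 + 2 × 1.38 = 7.61
α (item deleted) = (3/2)·(1 − 4.85/7.61) = 0.544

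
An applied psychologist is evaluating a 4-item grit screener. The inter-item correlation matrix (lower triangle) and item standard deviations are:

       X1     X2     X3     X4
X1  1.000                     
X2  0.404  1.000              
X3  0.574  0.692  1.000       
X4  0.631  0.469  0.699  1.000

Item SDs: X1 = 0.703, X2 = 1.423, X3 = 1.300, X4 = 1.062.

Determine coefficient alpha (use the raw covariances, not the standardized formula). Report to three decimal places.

α = 0.827

Σσ²ᵢ = 0.703² + 1.423² + 1.300² + 1.062² = 5.3370
Covariances σ_ij = r_ij · s_i · s_j:
  σ(X1,X2) = 0.404 × 0.703 × 1.423 = 0.4041
  σ(X1,X3) = 0.574 × 0.703 × 1.300 = 0.5246
  σ(X1,X4) = 0.631 × 0.703 × 1.062 = 0.4711
  σ(X2,X3) = 0.692 × 1.423 × 1.300 = 1.2801
  σ(X2,X4) = 0.469 × 1.423 × 1.062 = 0.7088
  σ(X3,X4) = 0.699 × 1.300 × 1.062 = 0.9650
σ²_T = Σσ²ᵢ + 2·Σσ_ij = 5.3370 + 2 × 4.3537 = 14.0444
α = (4/3)·(1 − 5.3370/14.0444) = 0.827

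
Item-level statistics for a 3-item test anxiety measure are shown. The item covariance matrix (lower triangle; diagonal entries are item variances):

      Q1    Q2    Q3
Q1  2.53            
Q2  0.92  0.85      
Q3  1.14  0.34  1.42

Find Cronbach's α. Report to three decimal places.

Cronbach's α = 0.750

sum of item variances = 2.53 + 0.85 + 1.42 = 4.80
Σ_{i<j} σ_ij = 2.40
total variance = 4.80 + 2 × 2.40 = 9.60
α = (k/(k−1))·(1 − sum of item variances/total variance) = (3/2)·(1 − 4.80/9.60) = 0.750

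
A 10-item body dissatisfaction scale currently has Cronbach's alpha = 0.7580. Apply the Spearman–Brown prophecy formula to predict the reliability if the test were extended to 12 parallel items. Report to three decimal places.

Length factor m = 12/10 = 1.2000
α' = m·α / (1 + (m−1)·α)
   = 12/10 × 0.7580 / (1 + (12/10 − 1) × 0.7580)
   = 0.9096 / 1.1516 = 0.790

predicted reliability = 0.790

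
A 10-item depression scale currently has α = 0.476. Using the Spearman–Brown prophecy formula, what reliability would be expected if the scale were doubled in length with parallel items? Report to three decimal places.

Length factor m = 2
α' = m·α / (1 + (m−1)·α)
   = 2 × 0.476 / (1 + (2 − 1) × 0.476)
   = 0.9520 / 1.4760 = 0.645

predicted reliability = 0.645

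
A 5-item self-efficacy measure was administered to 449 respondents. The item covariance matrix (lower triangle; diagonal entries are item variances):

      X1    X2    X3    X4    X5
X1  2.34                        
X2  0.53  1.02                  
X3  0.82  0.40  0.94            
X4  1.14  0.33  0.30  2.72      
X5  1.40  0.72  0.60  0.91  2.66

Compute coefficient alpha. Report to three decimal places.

coefficient alpha = 0.745

Σσᵢ² = 2.34 + 1.02 + 0.94 + 2.72 + 2.66 = 9.68
Sum of the distinct covariances = 7.15
σ²_T = 9.68 + 2 × 7.15 = 23.98
α = (k/(k−1))·(1 − Σσᵢ²/σ²_T) = (5/4)·(1 − 9.68/23.98) = 0.745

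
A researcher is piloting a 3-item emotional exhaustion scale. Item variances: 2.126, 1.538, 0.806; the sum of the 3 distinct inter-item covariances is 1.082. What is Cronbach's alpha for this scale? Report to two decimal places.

α = 0.49

Σσᵢ² = 2.126 + 1.538 + 0.806 = 4.470
Sum of distinct covariances = 1.082
Var(T) = Σσᵢ² + 2·Σcov = 4.470 + 2 × 1.082 = 6.634
α = (3/2)·(1 − 4.470/6.634) = 0.49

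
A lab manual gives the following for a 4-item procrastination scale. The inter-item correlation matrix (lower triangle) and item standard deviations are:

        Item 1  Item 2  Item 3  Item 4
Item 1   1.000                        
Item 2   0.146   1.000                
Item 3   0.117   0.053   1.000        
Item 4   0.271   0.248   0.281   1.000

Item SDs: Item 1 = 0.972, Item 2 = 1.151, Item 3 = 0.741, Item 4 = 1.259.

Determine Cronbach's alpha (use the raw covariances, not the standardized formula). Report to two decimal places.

Σσ²ᵢ = 0.972² + 1.151² + 0.741² + 1.259² = 4.4037
Covariances σ_ij = r_ij · s_i · s_j:
  σ(Item 1,Item 2) = 0.146 × 0.972 × 1.151 = 0.1633
  σ(Item 1,Item 3) = 0.117 × 0.972 × 0.741 = 0.0843
  σ(Item 1,Item 4) = 0.271 × 0.972 × 1.259 = 0.3316
  σ(Item 2,Item 3) = 0.053 × 1.151 × 0.741 = 0.0452
  σ(Item 2,Item 4) = 0.248 × 1.151 × 1.259 = 0.3594
  σ(Item 3,Item 4) = 0.281 × 0.741 × 1.259 = 0.2622
σ²_T = Σσ²ᵢ + 2·Σσ_ij = 4.4037 + 2 × 1.2460 = 6.8957
α = (4/3)·(1 − 4.4037/6.8957) = 0.48

Cronbach's alpha = 0.48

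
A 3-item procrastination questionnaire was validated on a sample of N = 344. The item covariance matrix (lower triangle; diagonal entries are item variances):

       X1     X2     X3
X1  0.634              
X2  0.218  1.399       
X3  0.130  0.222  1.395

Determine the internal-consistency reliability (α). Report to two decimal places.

Σσᵢ² = 0.634 + 1.399 + 1.395 = 3.428
Sum of off-diagonal covariances = 0.570
σ²_T = 3.428 + 2 × 0.570 = 4.568
α = (k/(k−1))·(1 − Σσᵢ²/σ²_T) = (3/2)·(1 − 3.428/4.568) = 0.37

α = 0.37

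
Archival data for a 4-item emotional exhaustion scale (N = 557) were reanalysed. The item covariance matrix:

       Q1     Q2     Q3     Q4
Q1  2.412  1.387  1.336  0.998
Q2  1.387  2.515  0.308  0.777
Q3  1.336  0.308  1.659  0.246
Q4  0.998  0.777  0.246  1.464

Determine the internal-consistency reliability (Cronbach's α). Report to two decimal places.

α = 0.74

Σσ²ᵢ = 2.412 + 2.515 + 1.659 + 1.464 = 8.050
Σ_{i<j} σ_ij = 5.052
σ²_T = 8.050 + 2 × 5.052 = 18.154
α = (k/(k−1))·(1 − Σσ²ᵢ/σ²_T) = (4/3)·(1 − 8.050/18.154) = 0.74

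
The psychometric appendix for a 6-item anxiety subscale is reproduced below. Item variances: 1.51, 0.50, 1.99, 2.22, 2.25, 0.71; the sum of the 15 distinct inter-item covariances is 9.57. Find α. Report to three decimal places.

α = 0.811

Σσ²ᵢ = 1.51 + 0.50 + 1.99 + 2.22 + 2.25 + 0.71 = 9.18
Sum of distinct covariances = 9.57
Var(T) = Σσ²ᵢ + 2·Σcov = 9.18 + 2 × 9.57 = 28.32
α = (6/5)·(1 − 9.18/28.32) = 0.811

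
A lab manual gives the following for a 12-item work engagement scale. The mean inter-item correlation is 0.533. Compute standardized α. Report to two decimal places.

α = 0.93

Standardized α = k·r̄ / (1 + (k−1)·r̄) = 12 × 0.533 / (1 + 11 × 0.533)
  = 6.3960 / 6.8630 = 0.93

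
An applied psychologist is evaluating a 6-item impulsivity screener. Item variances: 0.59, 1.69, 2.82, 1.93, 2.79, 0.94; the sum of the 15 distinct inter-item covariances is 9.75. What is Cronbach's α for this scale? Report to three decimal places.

sum of item variances = 0.59 + 1.69 + 2.82 + 1.93 + 2.79 + 0.94 = 10.76
Sum of distinct covariances = 9.75
σ²_T = sum of item variances + 2·Σcov = 10.76 + 2 × 9.75 = 30.26
α = (6/5)·(1 − 10.76/30.26) = 0.773

α = 0.773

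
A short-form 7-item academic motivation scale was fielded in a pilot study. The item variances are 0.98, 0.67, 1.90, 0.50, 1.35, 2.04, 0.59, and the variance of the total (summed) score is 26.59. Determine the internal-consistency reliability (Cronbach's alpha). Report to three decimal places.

Cronbach's alpha = 0.814

Σσᵢ² = 0.98 + 0.67 + 1.90 + 0.50 + 1.35 + 2.04 + 0.59 = 8.03
α = (k/(k−1))·(1 − Σσᵢ²/σ²_total) = (7/6)·(1 − 8.03/26.59) = 0.814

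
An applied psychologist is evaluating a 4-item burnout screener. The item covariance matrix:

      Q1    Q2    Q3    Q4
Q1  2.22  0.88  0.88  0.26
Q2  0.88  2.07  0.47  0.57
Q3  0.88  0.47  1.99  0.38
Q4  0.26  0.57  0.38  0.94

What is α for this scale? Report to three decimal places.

ΣVar(i) = 2.22 + 2.07 + 1.99 + 0.94 = 7.22
Sum of the distinct covariances = 3.44
σ²_T = 7.22 + 2 × 3.44 = 14.10
α = (k/(k−1))·(1 − ΣVar(i)/σ²_T) = (4/3)·(1 − 7.22/14.10) = 0.651

α = 0.651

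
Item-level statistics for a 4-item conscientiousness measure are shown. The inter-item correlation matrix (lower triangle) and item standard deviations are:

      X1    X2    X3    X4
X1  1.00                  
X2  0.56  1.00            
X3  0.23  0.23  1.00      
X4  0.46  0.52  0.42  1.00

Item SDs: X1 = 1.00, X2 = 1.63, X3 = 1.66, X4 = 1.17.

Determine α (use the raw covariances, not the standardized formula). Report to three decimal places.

α = 0.697

Σσ²ᵢ = 1.00² + 1.63² + 1.66² + 1.17² = 7.7814
Covariances σ_ij = r_ij · s_i · s_j:
  σ(X1,X2) = 0.56 × 1.00 × 1.63 = 0.9128
  σ(X1,X3) = 0.23 × 1.00 × 1.66 = 0.3818
  σ(X1,X4) = 0.46 × 1.00 × 1.17 = 0.5382
  σ(X2,X3) = 0.23 × 1.63 × 1.66 = 0.6223
  σ(X2,X4) = 0.52 × 1.63 × 1.17 = 0.9917
  σ(X3,X4) = 0.42 × 1.66 × 1.17 = 0.8157
σ²_T = Σσ²ᵢ + 2·Σσ_ij = 7.7814 + 2 × 4.2625 = 16.3064
α = (4/3)·(1 − 7.7814/16.3064) = 0.697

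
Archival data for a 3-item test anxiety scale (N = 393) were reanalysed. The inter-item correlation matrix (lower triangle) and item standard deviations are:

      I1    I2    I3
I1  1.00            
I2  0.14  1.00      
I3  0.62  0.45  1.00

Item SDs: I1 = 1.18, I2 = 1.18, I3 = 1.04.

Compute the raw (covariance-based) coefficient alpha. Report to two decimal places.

Σσ²ᵢ = 1.18² + 1.18² + 1.04² = 3.8664
Covariances σ_ij = r_ij · s_i · s_j:
  σ(I1,I2) = 0.14 × 1.18 × 1.18 = 0.1949
  σ(I1,I3) = 0.62 × 1.18 × 1.04 = 0.7609
  σ(I2,I3) = 0.45 × 1.18 × 1.04 = 0.5522
σ²_T = Σσ²ᵢ + 2·Σσ_ij = 3.8664 + 2 × 1.5080 = 6.8824
α = (3/2)·(1 − 3.8664/6.8824) = 0.66

α = 0.66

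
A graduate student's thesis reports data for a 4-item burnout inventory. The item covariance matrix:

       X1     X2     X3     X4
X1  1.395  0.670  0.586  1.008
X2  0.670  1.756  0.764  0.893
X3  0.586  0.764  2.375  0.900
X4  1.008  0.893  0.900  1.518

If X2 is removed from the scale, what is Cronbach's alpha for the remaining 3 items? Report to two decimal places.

α = 0.73

Remaining items: X1, X3, X4 (k = 3).
Σσᵢ² = 1.395 + 2.375 + 1.518 = 5.288
total variance = 5.288 + 2 × 2.494 = 10.276
α (item deleted) = (3/2)·(1 − 5.288/10.276) = 0.73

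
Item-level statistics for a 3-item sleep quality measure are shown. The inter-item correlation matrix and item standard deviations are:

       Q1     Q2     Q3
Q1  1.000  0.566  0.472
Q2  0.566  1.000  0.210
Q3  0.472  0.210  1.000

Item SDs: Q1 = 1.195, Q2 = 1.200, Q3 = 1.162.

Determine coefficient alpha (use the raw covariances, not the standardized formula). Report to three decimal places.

coefficient alpha = 0.682

Σσ²ᵢ = 1.195² + 1.200² + 1.162² = 4.2183
Covariances σ_ij = r_ij · s_i · s_j:
  σ(Q1,Q2) = 0.566 × 1.195 × 1.200 = 0.8116
  σ(Q1,Q3) = 0.472 × 1.195 × 1.162 = 0.6554
  σ(Q2,Q3) = 0.210 × 1.200 × 1.162 = 0.2928
σ²_T = Σσ²ᵢ + 2·Σσ_ij = 4.2183 + 2 × 1.7598 = 7.7379
α = (3/2)·(1 − 4.2183/7.7379) = 0.682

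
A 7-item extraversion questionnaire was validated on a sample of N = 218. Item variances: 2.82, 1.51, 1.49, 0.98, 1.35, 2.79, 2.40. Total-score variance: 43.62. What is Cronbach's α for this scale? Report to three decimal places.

α = 0.810

ΣVar(i) = 2.82 + 1.51 + 1.49 + 0.98 + 1.35 + 2.79 + 2.40 = 13.34
α = (k/(k−1))·(1 − ΣVar(i)/total variance) = (7/6)·(1 − 13.34/43.62) = 0.810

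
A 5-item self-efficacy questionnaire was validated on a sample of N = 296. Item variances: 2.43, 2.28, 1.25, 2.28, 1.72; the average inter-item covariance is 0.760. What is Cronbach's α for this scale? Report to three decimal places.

Σσᵢ² = 2.43 + 2.28 + 1.25 + 2.28 + 1.72 = 9.96
Sum of the 10 distinct covariances = 10 × 0.760 = 7.600
σ²_total = Σσᵢ² + 2·Σcov = 9.96 + 2 × 7.600 = 25.160
α = (5/4)·(1 − 9.96/25.160) = 0.755

α = 0.755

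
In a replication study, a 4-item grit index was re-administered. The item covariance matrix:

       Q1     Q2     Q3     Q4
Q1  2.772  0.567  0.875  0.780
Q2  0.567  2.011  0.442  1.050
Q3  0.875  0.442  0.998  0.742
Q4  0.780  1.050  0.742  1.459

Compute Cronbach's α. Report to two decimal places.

Σσ²ᵢ = 2.772 + 2.011 + 0.998 + 1.459 = 7.240
Sum of off-diagonal covariances = 4.456
σ²_T = 7.240 + 2 × 4.456 = 16.152
α = (k/(k−1))·(1 − Σσ²ᵢ/σ²_T) = (4/3)·(1 − 7.240/16.152) = 0.74

α = 0.74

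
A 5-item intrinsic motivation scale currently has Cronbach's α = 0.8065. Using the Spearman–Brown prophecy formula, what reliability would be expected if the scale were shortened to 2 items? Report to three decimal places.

predicted reliability = 0.625

Length factor m = 2/5 = 0.4000
α' = m·α / (1 − (1−m)·α)
   = 2/5 × 0.8065 / (1 − (1 − 2/5) × 0.8065)
   = 0.3226 / 0.5161 = 0.625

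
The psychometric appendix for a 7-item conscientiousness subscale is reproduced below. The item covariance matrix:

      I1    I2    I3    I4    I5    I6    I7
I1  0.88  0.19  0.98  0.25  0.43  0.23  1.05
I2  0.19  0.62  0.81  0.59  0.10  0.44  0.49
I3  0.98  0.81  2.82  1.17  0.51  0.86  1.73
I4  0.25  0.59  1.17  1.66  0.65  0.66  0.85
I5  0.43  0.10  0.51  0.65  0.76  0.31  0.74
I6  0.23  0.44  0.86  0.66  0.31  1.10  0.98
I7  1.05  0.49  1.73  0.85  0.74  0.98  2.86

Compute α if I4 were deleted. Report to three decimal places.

Remaining items: I1, I2, I3, I5, I6, I7 (k = 6).
ΣVar(i) = 0.88 + 0.62 + 2.82 + 0.76 + 1.10 + 2.86 = 9.04
Var(T) = 9.04 + 2 × 9.85 = 28.74
α (item deleted) = (6/5)·(1 − 9.04/28.74) = 0.823

α = 0.823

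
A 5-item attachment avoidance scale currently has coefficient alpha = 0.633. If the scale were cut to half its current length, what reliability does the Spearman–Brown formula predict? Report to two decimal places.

Length factor m = 1/2
α' = m·α / (1 − (1−m)·α)
   = 1/2 × 0.633 / (1 − (1 − 1/2) × 0.633)
   = 0.3165 / 0.6835 = 0.46

predicted reliability = 0.46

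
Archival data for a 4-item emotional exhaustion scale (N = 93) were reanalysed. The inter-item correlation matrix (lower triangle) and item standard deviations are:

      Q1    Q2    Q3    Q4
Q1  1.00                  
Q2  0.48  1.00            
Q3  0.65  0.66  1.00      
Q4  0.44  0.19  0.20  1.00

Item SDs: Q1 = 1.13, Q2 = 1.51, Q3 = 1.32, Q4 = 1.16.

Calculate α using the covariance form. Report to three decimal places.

α = 0.754

Σσ²ᵢ = 1.13² + 1.51² + 1.32² + 1.16² = 6.6450
Covariances σ_ij = r_ij · s_i · s_j:
  σ(Q1,Q2) = 0.48 × 1.13 × 1.51 = 0.8190
  σ(Q1,Q3) = 0.65 × 1.13 × 1.32 = 0.9695
  σ(Q1,Q4) = 0.44 × 1.13 × 1.16 = 0.5768
  σ(Q2,Q3) = 0.66 × 1.51 × 1.32 = 1.3155
  σ(Q2,Q4) = 0.19 × 1.51 × 1.16 = 0.3328
  σ(Q3,Q4) = 0.20 × 1.32 × 1.16 = 0.3062
σ²_T = Σσ²ᵢ + 2·Σσ_ij = 6.6450 + 2 × 4.3198 = 15.2846
α = (4/3)·(1 − 6.6450/15.2846) = 0.754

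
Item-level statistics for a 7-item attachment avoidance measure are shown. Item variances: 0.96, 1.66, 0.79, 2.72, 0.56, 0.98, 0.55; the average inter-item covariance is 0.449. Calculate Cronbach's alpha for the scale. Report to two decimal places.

Cronbach's alpha = 0.81

Σσᵢ² = 0.96 + 1.66 + 0.79 + 2.72 + 0.56 + 0.98 + 0.55 = 8.22
Sum of the 21 distinct covariances = 21 × 0.449 = 9.429
Var(T) = Σσᵢ² + 2·Σcov = 8.22 + 2 × 9.429 = 27.078
α = (7/6)·(1 − 8.22/27.078) = 0.81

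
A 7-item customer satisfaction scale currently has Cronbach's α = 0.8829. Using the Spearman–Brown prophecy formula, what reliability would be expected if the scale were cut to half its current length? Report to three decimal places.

predicted reliability = 0.790

Length factor m = 1/2
α' = m·α / (1 − (1−m)·α)
   = 1/2 × 0.8829 / (1 − (1 − 1/2) × 0.8829)
   = 0.4415 / 0.5585 = 0.790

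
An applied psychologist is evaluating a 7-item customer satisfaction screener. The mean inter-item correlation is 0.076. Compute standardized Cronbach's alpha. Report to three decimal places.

α = 0.365

Standardized α = k·r̄ / (1 + (k−1)·r̄) = 7 × 0.076 / (1 + 6 × 0.076)
  = 0.5320 / 1.4560 = 0.365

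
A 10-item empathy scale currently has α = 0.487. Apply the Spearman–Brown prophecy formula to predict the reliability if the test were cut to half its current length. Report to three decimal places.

predicted reliability = 0.322

Length factor m = 1/2
α' = m·α / (1 − (1−m)·α)
   = 1/2 × 0.487 / (1 − (1 − 1/2) × 0.487)
   = 0.2435 / 0.7565 = 0.322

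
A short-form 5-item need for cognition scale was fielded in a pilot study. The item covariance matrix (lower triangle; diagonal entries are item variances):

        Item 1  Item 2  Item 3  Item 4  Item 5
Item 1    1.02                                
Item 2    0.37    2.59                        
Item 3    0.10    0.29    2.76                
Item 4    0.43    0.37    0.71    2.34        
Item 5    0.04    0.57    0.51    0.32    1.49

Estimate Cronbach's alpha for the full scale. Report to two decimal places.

α = 0.53

Σσ²ᵢ = 1.02 + 2.59 + 2.76 + 2.34 + 1.49 = 10.20
Sum of the distinct covariances = 3.71
σ²_total = 10.20 + 2 × 3.71 = 17.62
α = (k/(k−1))·(1 − Σσ²ᵢ/σ²_total) = (5/4)·(1 − 10.20/17.62) = 0.53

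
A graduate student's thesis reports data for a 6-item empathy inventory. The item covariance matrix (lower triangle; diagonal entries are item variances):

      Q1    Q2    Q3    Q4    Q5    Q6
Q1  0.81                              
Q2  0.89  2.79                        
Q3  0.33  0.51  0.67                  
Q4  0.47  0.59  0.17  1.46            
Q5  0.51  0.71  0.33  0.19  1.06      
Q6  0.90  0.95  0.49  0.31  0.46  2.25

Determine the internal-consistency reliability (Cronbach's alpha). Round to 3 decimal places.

α = 0.760

ΣVar(i) = 0.81 + 2.79 + 0.67 + 1.46 + 1.06 + 2.25 = 9.04
Sum of the distinct covariances = 7.81
σ²_total = 9.04 + 2 × 7.81 = 24.66
α = (k/(k−1))·(1 − ΣVar(i)/σ²_total) = (6/5)·(1 − 9.04/24.66) = 0.760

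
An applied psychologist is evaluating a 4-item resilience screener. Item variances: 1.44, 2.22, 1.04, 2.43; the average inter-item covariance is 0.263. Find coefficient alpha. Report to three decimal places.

Σσᵢ² = 1.44 + 2.22 + 1.04 + 2.43 = 7.13
Sum of the 6 distinct covariances = 6 × 0.263 = 1.578
Var(T) = Σσᵢ² + 2·Σcov = 7.13 + 2 × 1.578 = 10.286
α = (4/3)·(1 − 7.13/10.286) = 0.409

coefficient alpha = 0.409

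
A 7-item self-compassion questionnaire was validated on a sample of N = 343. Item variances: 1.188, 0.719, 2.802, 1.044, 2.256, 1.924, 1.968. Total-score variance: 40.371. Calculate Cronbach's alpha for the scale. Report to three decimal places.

Cronbach's alpha = 0.823

ΣVar(i) = 1.188 + 0.719 + 2.802 + 1.044 + 2.256 + 1.924 + 1.968 = 11.901
α = (k/(k−1))·(1 − ΣVar(i)/σ²_T) = (7/6)·(1 − 11.901/40.371) = 0.823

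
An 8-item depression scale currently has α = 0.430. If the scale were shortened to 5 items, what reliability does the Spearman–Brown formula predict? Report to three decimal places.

predicted reliability = 0.320

Length factor m = 5/8 = 0.6250
α' = m·α / (1 − (1−m)·α)
   = 5/8 × 0.430 / (1 − (1 − 5/8) × 0.430)
   = 0.2687 / 0.8387 = 0.320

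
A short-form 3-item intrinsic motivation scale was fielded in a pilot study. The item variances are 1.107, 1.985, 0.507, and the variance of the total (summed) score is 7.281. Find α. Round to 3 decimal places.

Σσᵢ² = 1.107 + 1.985 + 0.507 = 3.599
α = (k/(k−1))·(1 − Σσᵢ²/Var(T)) = (3/2)·(1 − 3.599/7.281) = 0.759

α = 0.759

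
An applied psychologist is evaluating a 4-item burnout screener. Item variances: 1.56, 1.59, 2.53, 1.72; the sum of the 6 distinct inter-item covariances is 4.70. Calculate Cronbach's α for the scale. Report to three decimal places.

Σσ²ᵢ = 1.56 + 1.59 + 2.53 + 1.72 = 7.40
Sum of distinct covariances = 4.70
total variance = Σσ²ᵢ + 2·Σcov = 7.40 + 2 × 4.70 = 16.80
α = (4/3)·(1 − 7.40/16.80) = 0.746

Cronbach's α = 0.746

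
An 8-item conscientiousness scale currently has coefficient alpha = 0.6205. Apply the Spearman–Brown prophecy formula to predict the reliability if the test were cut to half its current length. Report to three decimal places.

Length factor m = 1/2
α' = m·α / (1 − (1−m)·α)
   = 1/2 × 0.6205 / (1 − (1 − 1/2) × 0.6205)
   = 0.3103 / 0.6897 = 0.450

predicted reliability = 0.450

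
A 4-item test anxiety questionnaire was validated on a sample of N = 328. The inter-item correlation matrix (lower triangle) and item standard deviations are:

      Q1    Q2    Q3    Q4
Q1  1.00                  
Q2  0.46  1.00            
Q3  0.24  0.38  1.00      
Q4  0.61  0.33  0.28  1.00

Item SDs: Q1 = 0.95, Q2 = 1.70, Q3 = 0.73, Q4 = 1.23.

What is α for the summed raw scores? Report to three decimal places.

Σσ²ᵢ = 0.95² + 1.70² + 0.73² + 1.23² = 5.8383
Covariances σ_ij = r_ij · s_i · s_j:
  σ(Q1,Q2) = 0.46 × 0.95 × 1.70 = 0.7429
  σ(Q1,Q3) = 0.24 × 0.95 × 0.73 = 0.1664
  σ(Q1,Q4) = 0.61 × 0.95 × 1.23 = 0.7128
  σ(Q2,Q3) = 0.38 × 1.70 × 0.73 = 0.4716
  σ(Q2,Q4) = 0.33 × 1.70 × 1.23 = 0.6900
  σ(Q3,Q4) = 0.28 × 0.73 × 1.23 = 0.2514
σ²_T = Σσ²ᵢ + 2·Σσ_ij = 5.8383 + 2 × 3.0351 = 11.9085
α = (4/3)·(1 − 5.8383/11.9085) = 0.680

α = 0.680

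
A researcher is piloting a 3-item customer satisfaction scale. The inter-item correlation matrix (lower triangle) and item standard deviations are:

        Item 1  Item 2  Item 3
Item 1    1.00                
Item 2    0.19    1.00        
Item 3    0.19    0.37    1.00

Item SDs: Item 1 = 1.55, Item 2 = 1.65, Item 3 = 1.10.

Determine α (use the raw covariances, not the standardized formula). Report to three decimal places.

Σσ²ᵢ = 1.55² + 1.65² + 1.10² = 6.3350
Covariances σ_ij = r_ij · s_i · s_j:
  σ(Item 1,Item 2) = 0.19 × 1.55 × 1.65 = 0.4859
  σ(Item 1,Item 3) = 0.19 × 1.55 × 1.10 = 0.3240
  σ(Item 2,Item 3) = 0.37 × 1.65 × 1.10 = 0.6715
σ²_T = Σσ²ᵢ + 2·Σσ_ij = 6.3350 + 2 × 1.4814 = 9.2978
α = (3/2)·(1 − 6.3350/9.2978) = 0.478

α = 0.478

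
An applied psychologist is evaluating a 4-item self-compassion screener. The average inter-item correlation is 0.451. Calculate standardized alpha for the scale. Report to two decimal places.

Standardized α = k·r̄ / (1 + (k−1)·r̄) = 4 × 0.451 / (1 + 3 × 0.451)
  = 1.8040 / 2.3530 = 0.77

α = 0.77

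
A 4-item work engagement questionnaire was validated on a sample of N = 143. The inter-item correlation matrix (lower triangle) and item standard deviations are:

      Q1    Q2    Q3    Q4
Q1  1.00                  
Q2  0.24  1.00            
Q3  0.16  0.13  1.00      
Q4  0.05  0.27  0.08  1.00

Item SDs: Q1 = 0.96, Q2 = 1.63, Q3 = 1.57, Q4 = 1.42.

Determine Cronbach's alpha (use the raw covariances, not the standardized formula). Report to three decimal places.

Σσ²ᵢ = 0.96² + 1.63² + 1.57² + 1.42² = 8.0598
Covariances σ_ij = r_ij · s_i · s_j:
  σ(Q1,Q2) = 0.24 × 0.96 × 1.63 = 0.3756
  σ(Q1,Q3) = 0.16 × 0.96 × 1.57 = 0.2412
  σ(Q1,Q4) = 0.05 × 0.96 × 1.42 = 0.0682
  σ(Q2,Q3) = 0.13 × 1.63 × 1.57 = 0.3327
  σ(Q2,Q4) = 0.27 × 1.63 × 1.42 = 0.6249
  σ(Q3,Q4) = 0.08 × 1.57 × 1.42 = 0.1784
σ²_T = Σσ²ᵢ + 2·Σσ_ij = 8.0598 + 2 × 1.8210 = 11.7018
α = (4/3)·(1 − 8.0598/11.7018) = 0.415

Cronbach's alpha = 0.415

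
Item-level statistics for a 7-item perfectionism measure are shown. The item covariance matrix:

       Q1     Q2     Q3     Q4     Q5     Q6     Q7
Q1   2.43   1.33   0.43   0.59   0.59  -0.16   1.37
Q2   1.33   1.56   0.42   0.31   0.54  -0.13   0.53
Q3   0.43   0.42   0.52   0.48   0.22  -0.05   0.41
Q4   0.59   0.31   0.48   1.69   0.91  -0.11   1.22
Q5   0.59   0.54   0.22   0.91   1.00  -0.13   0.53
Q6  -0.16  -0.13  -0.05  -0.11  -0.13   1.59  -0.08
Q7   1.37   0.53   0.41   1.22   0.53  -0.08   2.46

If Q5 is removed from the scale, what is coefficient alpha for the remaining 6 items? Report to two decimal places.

α = 0.67

Remaining items: Q1, Q2, Q3, Q4, Q6, Q7 (k = 6).
ΣVar(i) = 2.43 + 1.56 + 0.52 + 1.69 + 1.59 + 2.46 = 10.25
σ²_total = 10.25 + 2 × 6.56 = 23.37
α (item deleted) = (6/5)·(1 − 10.25/23.37) = 0.67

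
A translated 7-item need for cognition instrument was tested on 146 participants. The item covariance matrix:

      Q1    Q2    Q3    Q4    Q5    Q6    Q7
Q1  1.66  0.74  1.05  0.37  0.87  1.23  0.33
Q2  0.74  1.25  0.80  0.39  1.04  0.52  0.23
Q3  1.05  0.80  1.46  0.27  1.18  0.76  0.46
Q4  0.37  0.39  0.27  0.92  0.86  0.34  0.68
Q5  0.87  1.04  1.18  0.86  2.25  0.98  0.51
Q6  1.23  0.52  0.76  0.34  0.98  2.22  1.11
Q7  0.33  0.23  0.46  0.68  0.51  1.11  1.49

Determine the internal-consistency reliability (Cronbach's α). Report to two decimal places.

Cronbach's α = 0.84

sum of item variances = 1.66 + 1.25 + 1.46 + 0.92 + 2.25 + 2.22 + 1.49 = 11.25
Sum of the distinct covariances = 14.72
σ²_total = 11.25 + 2 × 14.72 = 40.69
α = (k/(k−1))·(1 − sum of item variances/σ²_total) = (7/6)·(1 − 11.25/40.69) = 0.84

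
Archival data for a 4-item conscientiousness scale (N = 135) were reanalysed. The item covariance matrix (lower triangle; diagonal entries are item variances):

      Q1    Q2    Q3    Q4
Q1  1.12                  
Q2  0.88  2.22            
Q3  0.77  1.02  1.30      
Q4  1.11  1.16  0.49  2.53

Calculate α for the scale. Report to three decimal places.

α = 0.803

Σσ²ᵢ = 1.12 + 2.22 + 1.30 + 2.53 = 7.17
Sum of off-diagonal covariances = 5.43
Var(T) = 7.17 + 2 × 5.43 = 18.03
α = (k/(k−1))·(1 − Σσ²ᵢ/Var(T)) = (4/3)·(1 − 7.17/18.03) = 0.803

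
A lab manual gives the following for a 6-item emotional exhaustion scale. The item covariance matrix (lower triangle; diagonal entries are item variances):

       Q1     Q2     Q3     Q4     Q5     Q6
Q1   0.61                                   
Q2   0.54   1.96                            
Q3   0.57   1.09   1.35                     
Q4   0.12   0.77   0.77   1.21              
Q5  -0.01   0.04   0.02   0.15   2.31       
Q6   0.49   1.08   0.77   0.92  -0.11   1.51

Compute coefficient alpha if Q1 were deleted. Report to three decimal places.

Remaining items: Q2, Q3, Q4, Q5, Q6 (k = 5).
sum of item variances = 1.96 + 1.35 + 1.21 + 2.31 + 1.51 = 8.34
Var(T) = 8.34 + 2 × 5.50 = 19.34
α (item deleted) = (5/4)·(1 − 8.34/19.34) = 0.711

coefficient alpha = 0.711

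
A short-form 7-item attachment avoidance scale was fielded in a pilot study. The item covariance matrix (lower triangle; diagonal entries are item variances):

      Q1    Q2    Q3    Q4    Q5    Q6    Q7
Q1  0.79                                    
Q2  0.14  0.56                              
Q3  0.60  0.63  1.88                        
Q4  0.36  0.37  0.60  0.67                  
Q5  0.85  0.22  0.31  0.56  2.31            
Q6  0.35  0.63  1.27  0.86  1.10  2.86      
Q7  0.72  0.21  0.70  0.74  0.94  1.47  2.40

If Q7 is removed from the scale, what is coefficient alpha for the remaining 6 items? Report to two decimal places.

coefficient alpha = 0.79

Remaining items: Q1, Q2, Q3, Q4, Q5, Q6 (k = 6).
Σσ²ᵢ = 0.79 + 0.56 + 1.88 + 0.67 + 2.31 + 2.86 = 9.07
total variance = 9.07 + 2 × 8.85 = 26.77
α (item deleted) = (6/5)·(1 − 9.07/26.77) = 0.79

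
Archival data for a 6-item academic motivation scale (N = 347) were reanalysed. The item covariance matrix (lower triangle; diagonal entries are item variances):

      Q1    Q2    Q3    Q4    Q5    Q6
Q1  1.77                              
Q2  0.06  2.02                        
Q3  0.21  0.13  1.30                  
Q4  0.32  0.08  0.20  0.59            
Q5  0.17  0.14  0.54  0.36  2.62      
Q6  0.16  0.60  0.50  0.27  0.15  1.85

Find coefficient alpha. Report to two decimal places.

coefficient alpha = 0.52

Σσ²ᵢ = 1.77 + 2.02 + 1.30 + 0.59 + 2.62 + 1.85 = 10.15
Sum of off-diagonal covariances = 3.89
Var(T) = 10.15 + 2 × 3.89 = 17.93
α = (k/(k−1))·(1 − Σσ²ᵢ/Var(T)) = (6/5)·(1 − 10.15/17.93) = 0.52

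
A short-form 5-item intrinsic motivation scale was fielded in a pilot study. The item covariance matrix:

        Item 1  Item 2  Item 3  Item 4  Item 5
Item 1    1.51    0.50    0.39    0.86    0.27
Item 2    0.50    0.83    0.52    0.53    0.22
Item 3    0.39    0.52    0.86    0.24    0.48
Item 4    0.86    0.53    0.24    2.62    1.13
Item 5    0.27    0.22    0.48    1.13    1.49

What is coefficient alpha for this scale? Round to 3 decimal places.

coefficient alpha = 0.731

Σσ²ᵢ = 1.51 + 0.83 + 0.86 + 2.62 + 1.49 = 7.31
Σ_{i<j} σ_ij = 5.14
total variance = 7.31 + 2 × 5.14 = 17.59
α = (k/(k−1))·(1 − Σσ²ᵢ/total variance) = (5/4)·(1 − 7.31/17.59) = 0.731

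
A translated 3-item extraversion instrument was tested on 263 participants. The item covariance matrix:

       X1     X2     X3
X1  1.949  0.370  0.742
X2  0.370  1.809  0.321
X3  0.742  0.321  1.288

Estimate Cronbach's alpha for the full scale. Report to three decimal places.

Cronbach's alpha = 0.543

ΣVar(i) = 1.949 + 1.809 + 1.288 = 5.046
Sum of off-diagonal covariances = 1.433
total variance = 5.046 + 2 × 1.433 = 7.912
α = (k/(k−1))·(1 − ΣVar(i)/total variance) = (3/2)·(1 − 5.046/7.912) = 0.543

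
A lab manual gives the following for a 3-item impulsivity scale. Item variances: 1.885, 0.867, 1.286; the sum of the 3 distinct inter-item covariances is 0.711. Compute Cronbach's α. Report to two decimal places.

Σσ²ᵢ = 1.885 + 0.867 + 1.286 = 4.038
Sum of distinct covariances = 0.711
Var(T) = Σσ²ᵢ + 2·Σcov = 4.038 + 2 × 0.711 = 5.460
α = (3/2)·(1 − 4.038/5.460) = 0.39

α = 0.39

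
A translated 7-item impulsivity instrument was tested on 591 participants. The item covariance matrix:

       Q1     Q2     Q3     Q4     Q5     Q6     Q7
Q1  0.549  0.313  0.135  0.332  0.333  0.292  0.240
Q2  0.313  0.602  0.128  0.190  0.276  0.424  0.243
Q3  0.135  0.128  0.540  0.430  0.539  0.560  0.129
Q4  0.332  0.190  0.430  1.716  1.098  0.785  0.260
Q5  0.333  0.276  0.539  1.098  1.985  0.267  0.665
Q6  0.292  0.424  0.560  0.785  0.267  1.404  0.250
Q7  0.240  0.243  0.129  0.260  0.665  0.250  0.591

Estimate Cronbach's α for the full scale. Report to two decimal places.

α = 0.79

sum of item variances = 0.549 + 0.602 + 0.540 + 1.716 + 1.985 + 1.404 + 0.591 = 7.387
Σ_{i<j} σ_ij = 7.889
Var(T) = 7.387 + 2 × 7.889 = 23.165
α = (k/(k−1))·(1 − sum of item variances/Var(T)) = (7/6)·(1 − 7.387/23.165) = 0.79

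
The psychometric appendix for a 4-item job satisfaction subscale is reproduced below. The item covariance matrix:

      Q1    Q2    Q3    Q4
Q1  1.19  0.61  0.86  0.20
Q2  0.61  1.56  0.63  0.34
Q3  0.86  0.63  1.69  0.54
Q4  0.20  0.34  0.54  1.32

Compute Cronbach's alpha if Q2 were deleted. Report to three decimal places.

Cronbach's alpha = 0.649

Remaining items: Q1, Q3, Q4 (k = 3).
Σσᵢ² = 1.19 + 1.69 + 1.32 = 4.20
total variance = 4.20 + 2 × 1.60 = 7.40
α (item deleted) = (3/2)·(1 − 4.20/7.40) = 0.649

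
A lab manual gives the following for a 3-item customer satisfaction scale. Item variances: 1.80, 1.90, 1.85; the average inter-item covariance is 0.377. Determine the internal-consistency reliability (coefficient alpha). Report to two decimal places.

ΣVar(i) = 1.80 + 1.90 + 1.85 = 5.55
Sum of the 3 distinct covariances = 3 × 0.377 = 1.131
Var(T) = ΣVar(i) + 2·Σcov = 5.55 + 2 × 1.131 = 7.812
α = (3/2)·(1 − 5.55/7.812) = 0.43

α = 0.43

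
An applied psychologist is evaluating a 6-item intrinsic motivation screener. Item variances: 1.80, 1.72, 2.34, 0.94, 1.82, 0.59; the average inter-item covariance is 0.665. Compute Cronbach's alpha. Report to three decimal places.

Cronbach's alpha = 0.821

sum of item variances = 1.80 + 1.72 + 2.34 + 0.94 + 1.82 + 0.59 = 9.21
Sum of the 15 distinct covariances = 15 × 0.665 = 9.975
σ²_T = sum of item variances + 2·Σcov = 9.21 + 2 × 9.975 = 29.160
α = (6/5)·(1 − 9.21/29.160) = 0.821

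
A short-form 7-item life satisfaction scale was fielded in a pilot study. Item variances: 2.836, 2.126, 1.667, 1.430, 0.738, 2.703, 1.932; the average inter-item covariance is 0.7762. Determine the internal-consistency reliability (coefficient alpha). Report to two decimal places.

Σσ²ᵢ = 2.836 + 2.126 + 1.667 + 1.430 + 0.738 + 2.703 + 1.932 = 13.432
Sum of the 21 distinct covariances = 21 × 0.7762 = 16.3002
σ²_total = Σσ²ᵢ + 2·Σcov = 13.432 + 2 × 16.3002 = 46.0324
α = (7/6)·(1 − 13.432/46.0324) = 0.83

α = 0.83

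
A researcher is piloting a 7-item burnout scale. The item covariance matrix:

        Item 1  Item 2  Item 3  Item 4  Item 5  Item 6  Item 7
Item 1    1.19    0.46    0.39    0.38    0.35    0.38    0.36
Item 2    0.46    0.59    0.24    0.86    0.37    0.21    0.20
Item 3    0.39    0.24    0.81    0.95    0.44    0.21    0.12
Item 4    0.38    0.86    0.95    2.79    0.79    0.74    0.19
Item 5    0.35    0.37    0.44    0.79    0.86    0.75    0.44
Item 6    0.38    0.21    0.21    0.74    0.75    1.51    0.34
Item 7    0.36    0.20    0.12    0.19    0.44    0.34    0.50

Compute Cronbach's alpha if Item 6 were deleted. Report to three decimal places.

Cronbach's alpha = 0.792

Remaining items: Item 1, Item 2, Item 3, Item 4, Item 5, Item 7 (k = 6).
sum of item variances = 1.19 + 0.59 + 0.81 + 2.79 + 0.86 + 0.50 = 6.74
total variance = 6.74 + 2 × 6.54 = 19.82
α (item deleted) = (6/5)·(1 − 6.74/19.82) = 0.792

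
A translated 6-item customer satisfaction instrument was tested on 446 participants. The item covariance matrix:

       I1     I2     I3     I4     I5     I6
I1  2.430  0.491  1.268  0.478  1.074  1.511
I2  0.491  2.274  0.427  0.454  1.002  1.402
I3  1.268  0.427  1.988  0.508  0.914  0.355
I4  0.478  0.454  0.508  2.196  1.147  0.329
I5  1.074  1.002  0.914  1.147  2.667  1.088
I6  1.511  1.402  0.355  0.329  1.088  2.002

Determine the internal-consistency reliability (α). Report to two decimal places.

sum of item variances = 2.430 + 2.274 + 1.988 + 2.196 + 2.667 + 2.002 = 13.557
Sum of off-diagonal covariances = 12.448
σ²_total = 13.557 + 2 × 12.448 = 38.453
α = (k/(k−1))·(1 − sum of item variances/σ²_total) = (6/5)·(1 − 13.557/38.453) = 0.78

α = 0.78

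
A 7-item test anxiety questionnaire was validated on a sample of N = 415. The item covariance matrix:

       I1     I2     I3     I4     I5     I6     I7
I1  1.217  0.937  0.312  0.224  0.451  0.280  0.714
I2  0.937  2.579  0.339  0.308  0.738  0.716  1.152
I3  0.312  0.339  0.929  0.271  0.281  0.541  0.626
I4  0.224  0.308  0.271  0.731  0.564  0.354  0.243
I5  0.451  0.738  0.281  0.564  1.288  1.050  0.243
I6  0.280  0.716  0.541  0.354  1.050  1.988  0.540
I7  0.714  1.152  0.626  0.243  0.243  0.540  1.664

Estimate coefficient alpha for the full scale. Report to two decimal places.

α = 0.79

sum of item variances = 1.217 + 2.579 + 0.929 + 0.731 + 1.288 + 1.988 + 1.664 = 10.396
Σ_{i<j} σ_ij = 10.884
σ²_total = 10.396 + 2 × 10.884 = 32.164
α = (k/(k−1))·(1 − sum of item variances/σ²_total) = (7/6)·(1 − 10.396/32.164) = 0.79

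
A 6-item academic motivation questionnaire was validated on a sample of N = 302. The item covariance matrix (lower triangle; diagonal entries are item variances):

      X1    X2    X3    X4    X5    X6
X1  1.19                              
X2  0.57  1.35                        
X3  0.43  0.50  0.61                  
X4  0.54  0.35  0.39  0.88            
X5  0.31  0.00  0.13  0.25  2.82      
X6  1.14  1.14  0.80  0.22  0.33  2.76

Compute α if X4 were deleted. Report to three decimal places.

Remaining items: X1, X2, X3, X5, X6 (k = 5).
ΣVar(i) = 1.19 + 1.35 + 0.61 + 2.82 + 2.76 = 8.73
Var(T) = 8.73 + 2 × 5.35 = 19.43
α (item deleted) = (5/4)·(1 − 8.73/19.43) = 0.688

α = 0.688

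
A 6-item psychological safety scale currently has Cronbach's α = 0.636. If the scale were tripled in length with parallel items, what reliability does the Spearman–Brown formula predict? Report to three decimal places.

predicted reliability = 0.840

Length factor m = 3
α' = m·α / (1 + (m−1)·α)
   = 3 × 0.636 / (1 + (3 − 1) × 0.636)
   = 1.9080 / 2.2720 = 0.840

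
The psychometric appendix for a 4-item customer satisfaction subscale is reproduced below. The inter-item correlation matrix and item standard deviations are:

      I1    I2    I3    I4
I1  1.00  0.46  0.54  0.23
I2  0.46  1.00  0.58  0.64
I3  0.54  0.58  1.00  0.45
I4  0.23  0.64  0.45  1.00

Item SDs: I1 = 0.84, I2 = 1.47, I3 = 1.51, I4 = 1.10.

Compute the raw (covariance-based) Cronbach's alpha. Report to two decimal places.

α = 0.78

Σσ²ᵢ = 0.84² + 1.47² + 1.51² + 1.10² = 6.3566
Covariances σ_ij = r_ij · s_i · s_j:
  σ(I1,I2) = 0.46 × 0.84 × 1.47 = 0.5680
  σ(I1,I3) = 0.54 × 0.84 × 1.51 = 0.6849
  σ(I1,I4) = 0.23 × 0.84 × 1.10 = 0.2125
  σ(I2,I3) = 0.58 × 1.47 × 1.51 = 1.2874
  σ(I2,I4) = 0.64 × 1.47 × 1.10 = 1.0349
  σ(I3,I4) = 0.45 × 1.51 × 1.10 = 0.7475
σ²_T = Σσ²ᵢ + 2·Σσ_ij = 6.3566 + 2 × 4.5352 = 15.4270
α = (4/3)·(1 − 6.3566/15.4270) = 0.78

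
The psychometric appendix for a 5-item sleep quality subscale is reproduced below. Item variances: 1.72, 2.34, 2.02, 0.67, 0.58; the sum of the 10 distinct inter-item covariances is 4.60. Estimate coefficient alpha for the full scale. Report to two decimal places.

α = 0.70

Σσ²ᵢ = 1.72 + 2.34 + 2.02 + 0.67 + 0.58 = 7.33
Sum of distinct covariances = 4.60
Var(T) = Σσ²ᵢ + 2·Σcov = 7.33 + 2 × 4.60 = 16.53
α = (5/4)·(1 − 7.33/16.53) = 0.70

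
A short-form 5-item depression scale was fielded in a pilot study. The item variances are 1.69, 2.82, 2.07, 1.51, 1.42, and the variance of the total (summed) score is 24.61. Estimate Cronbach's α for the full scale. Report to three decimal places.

Cronbach's α = 0.767

Σσᵢ² = 1.69 + 2.82 + 2.07 + 1.51 + 1.42 = 9.51
α = (k/(k−1))·(1 − Σσᵢ²/total variance) = (5/4)·(1 − 9.51/24.61) = 0.767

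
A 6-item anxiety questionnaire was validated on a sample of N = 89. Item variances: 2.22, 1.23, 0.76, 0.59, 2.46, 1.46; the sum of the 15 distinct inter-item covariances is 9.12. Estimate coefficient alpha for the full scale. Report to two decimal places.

coefficient alpha = 0.81

ΣVar(i) = 2.22 + 1.23 + 0.76 + 0.59 + 2.46 + 1.46 = 8.72
Sum of distinct covariances = 9.12
total variance = ΣVar(i) + 2·Σcov = 8.72 + 2 × 9.12 = 26.96
α = (6/5)·(1 − 8.72/26.96) = 0.81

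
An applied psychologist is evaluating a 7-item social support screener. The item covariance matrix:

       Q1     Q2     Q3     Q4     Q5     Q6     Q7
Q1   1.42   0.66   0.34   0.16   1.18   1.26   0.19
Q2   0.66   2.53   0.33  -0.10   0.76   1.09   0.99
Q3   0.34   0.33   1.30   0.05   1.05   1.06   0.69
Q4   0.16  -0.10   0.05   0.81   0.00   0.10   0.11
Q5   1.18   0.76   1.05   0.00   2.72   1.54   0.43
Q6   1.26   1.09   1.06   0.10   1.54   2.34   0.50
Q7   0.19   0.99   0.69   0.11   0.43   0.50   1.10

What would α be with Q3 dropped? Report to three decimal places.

Remaining items: Q1, Q2, Q4, Q5, Q6, Q7 (k = 6).
sum of item variances = 1.42 + 2.53 + 0.81 + 2.72 + 2.34 + 1.10 = 10.92
total variance = 10.92 + 2 × 8.87 = 28.66
α (item deleted) = (6/5)·(1 − 10.92/28.66) = 0.743

α = 0.743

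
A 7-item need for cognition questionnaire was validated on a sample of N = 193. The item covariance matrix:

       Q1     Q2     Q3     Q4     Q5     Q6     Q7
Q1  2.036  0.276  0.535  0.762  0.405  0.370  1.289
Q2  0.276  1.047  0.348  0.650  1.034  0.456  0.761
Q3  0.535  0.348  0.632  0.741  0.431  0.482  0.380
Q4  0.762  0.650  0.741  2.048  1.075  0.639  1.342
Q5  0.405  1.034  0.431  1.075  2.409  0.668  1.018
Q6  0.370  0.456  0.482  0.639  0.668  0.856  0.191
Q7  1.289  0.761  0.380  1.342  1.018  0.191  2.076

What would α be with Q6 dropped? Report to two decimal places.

Remaining items: Q1, Q2, Q3, Q4, Q5, Q7 (k = 6).
sum of item variances = 2.036 + 1.047 + 0.632 + 2.048 + 2.409 + 2.076 = 10.248
σ²_total = 10.248 + 2 × 11.047 = 32.342
α (item deleted) = (6/5)·(1 − 10.248/32.342) = 0.82

α = 0.82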